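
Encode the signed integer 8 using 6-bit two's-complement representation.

001000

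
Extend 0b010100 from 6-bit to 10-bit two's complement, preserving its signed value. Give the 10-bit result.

MSB of 010100 is 0; replicate it into the new high bits.
0000|010100 → 0000010100 (still 20).

0000010100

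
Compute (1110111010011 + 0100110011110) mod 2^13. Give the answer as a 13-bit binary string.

  1110111010011
+ 0100110011110
= 0011101110001  (discard carry-out 1)

0011101110001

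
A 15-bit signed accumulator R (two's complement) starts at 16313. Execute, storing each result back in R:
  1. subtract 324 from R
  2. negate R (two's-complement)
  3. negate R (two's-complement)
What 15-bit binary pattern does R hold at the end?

011111001110101

Start: R = 16313 = 011111110111001.
R = 16313 − 324 = 15989 = 011111001110101
R = −(15989) = -15989 = 100000110001011
R = −(-15989) = 15989 = 011111001110101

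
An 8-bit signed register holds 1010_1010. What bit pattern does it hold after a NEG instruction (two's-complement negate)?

Invert: 01010101. Add 1: 01010110.

01010110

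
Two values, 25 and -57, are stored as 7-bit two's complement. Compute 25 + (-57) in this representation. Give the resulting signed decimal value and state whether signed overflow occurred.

-32; no overflow

25 → 0011001
-57 → 1000111
  0011001
+ 1000111
= 1100000
Result 1100000: MSB = 1 → 96 − 128 = -32.
Addends have opposite signs, so signed overflow cannot occur.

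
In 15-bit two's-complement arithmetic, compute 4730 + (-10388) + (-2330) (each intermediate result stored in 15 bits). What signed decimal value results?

4730 + (-10388) = -5658 (110100111100110)
-5658 + (-2330) = -7988 (110000011001100)

-7988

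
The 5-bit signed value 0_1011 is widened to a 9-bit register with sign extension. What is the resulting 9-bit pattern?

000001011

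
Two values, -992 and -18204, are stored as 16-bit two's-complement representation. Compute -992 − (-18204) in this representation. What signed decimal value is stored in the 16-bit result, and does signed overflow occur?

17212; no overflow

-992 → 1111110000100000
-18204 → 1011100011100100
Subtract via negate-and-add: invert 1011100011100100 + 1 = 0100011100011100 (i.e. 18204).
  1111110000100000
+ 0100011100011100
= 0100001100111100  (discard carry-out 1)
Result 0100001100111100: MSB = 0 → value 17212.
Addends (after negating the subtrahend) have opposite signs, so signed overflow cannot occur.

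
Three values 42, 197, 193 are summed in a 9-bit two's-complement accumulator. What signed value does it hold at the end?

-80

42 + 197 = 239 (011101111)
239 + 193 = 432 → wraps to -80 (110110000)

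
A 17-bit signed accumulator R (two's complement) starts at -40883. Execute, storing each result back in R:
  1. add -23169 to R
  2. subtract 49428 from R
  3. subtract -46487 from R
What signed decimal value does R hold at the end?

64079

Start: R = -40883 = 10110000001001101.
R = -40883 + (-23169) = -64052 = 10000010111001100
R = -64052 − 49428 = -113480; wraps to 17592 = 00100010010111000
R = 17592 − (-46487) = 64079 = 01111101001001111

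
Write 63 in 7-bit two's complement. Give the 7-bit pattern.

63 is non-negative, so write it directly in 7 bits: 0111111.

0111111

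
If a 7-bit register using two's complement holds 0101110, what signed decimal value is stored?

46

MSB is 0, so the value is non-negative: 0101110 = 46.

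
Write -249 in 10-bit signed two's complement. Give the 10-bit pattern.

|-249| = 249 = 0011111001 in 10 bits.
Invert the bits: 1100000110. Add 1: 1100000111.
Check: 1100000111 reads as 775 − 1024 = -249.

1100000111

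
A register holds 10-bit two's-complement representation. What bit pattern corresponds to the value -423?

|-423| = 423 = 0110100111 in 10 bits.
Invert the bits: 1001011000. Add 1: 1001011001.

1001011001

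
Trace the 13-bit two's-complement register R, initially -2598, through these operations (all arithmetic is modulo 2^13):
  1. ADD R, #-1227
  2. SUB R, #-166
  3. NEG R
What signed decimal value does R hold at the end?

Start: R = -2598 = 1010111011010.
R = -2598 + (-1227) = -3825 = 1000100001111
R = -3825 − (-166) = -3659 = 1000110110101
R = −(-3659) = 3659 = 0111001001011

3659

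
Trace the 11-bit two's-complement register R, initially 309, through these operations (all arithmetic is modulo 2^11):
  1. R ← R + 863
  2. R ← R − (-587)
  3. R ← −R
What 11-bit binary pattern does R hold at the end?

00100100001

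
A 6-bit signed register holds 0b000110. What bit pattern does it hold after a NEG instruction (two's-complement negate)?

Invert: 111001. Add 1: 111010.
Check: 000110 = 6, 111010 = -6.

111010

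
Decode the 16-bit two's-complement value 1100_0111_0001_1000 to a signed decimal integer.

-14568

MSB is 1, so the value is negative.
Unsigned reading: 50968. Subtract 2^16 = 65536: 50968 − 65536 = -14568.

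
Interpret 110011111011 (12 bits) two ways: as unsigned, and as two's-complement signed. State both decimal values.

Unsigned: 110011111011 = 3323.
Signed: MSB=1 → 3323 − 4096 = -773.

unsigned = 3323, signed = -773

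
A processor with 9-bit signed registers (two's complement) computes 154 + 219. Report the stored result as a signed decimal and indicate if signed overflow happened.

-139; overflow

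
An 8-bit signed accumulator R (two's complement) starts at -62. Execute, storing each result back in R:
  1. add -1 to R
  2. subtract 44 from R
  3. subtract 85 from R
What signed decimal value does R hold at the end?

Start: R = -62 = 11000010.
R = -62 + (-1) = -63 = 11000001
R = -63 − 44 = -107 = 10010101
R = -107 − 85 = -192; wraps to 64 = 01000000

64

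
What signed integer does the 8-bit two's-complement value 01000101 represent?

69

MSB is 0, so the value is non-negative: 01000101 = 69.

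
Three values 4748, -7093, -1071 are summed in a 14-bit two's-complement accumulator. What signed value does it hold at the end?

4748 + (-7093) = -2345 (11011011010111)
-2345 + (-1071) = -3416 (11001010101000)

-3416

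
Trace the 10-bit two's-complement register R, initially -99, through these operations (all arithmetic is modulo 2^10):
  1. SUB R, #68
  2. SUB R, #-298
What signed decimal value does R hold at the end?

131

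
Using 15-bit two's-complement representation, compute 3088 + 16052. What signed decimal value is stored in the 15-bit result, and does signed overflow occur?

-13628; overflow

3088 → 000110000010000
16052 → 011111010110100
  000110000010000
+ 011111010110100
= 100101011000100
Result 100101011000100: MSB = 1 → 19140 − 32768 = -13628.
Both addends are non-negative but the stored result is negative: signed overflow. The true value 3088 + 16052 = 19140 lies outside [-16384, 16383].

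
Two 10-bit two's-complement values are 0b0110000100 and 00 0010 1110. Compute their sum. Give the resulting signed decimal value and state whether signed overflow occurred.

434; no overflow

0b0110000100 → 0110000100 = 388 (signed)
00 0010 1110 → 0000101110 = 46 (signed)
  0110000100
+ 0000101110
= 0110110010
Result 0110110010: MSB = 0 → value 434.
Both addends are non-negative and so is the stored result: no signed overflow.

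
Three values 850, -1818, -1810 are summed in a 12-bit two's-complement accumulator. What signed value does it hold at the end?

850 + (-1818) = -968 (110000111000)
-968 + (-1810) = -2778 → wraps to 1318 (010100100110)

1318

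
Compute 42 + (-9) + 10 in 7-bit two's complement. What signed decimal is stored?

43

42 + (-9) = 33 (0100001)
33 + 10 = 43 (0101011)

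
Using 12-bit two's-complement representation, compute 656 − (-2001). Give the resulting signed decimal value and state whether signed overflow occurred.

656 → 001010010000
-2001 → 100000101111
Subtract via negate-and-add: invert 100000101111 + 1 = 011111010001 (i.e. 2001).
  001010010000
+ 011111010001
= 101001100001
Result 101001100001: MSB = 1 → 2657 − 4096 = -1439.
Both addends (after negating the subtrahend) are non-negative but the stored result is negative: signed overflow. The true value 656 − (-2001) = 2657 lies outside [-2048, 2047].

-1439; overflow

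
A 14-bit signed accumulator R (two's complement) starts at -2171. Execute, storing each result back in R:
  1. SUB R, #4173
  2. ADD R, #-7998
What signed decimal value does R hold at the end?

2042

Start: R = -2171 = 11011110000101.
R = -2171 − 4173 = -6344 = 10011100111000
R = -6344 + (-7998) = -14342; wraps to 2042 = 00011111111010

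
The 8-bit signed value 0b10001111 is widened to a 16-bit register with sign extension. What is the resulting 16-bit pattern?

1111111110001111

MSB of 10001111 is 1; replicate it into the new high bits.
11111111|10001111 → 1111111110001111 (still -113).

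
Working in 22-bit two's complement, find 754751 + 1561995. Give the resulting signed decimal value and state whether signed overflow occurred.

-1877558; overflow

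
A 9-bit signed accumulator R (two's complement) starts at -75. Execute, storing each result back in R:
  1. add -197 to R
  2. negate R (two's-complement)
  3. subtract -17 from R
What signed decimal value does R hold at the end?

Start: R = -75 = 110110101.
R = -75 + (-197) = -272; wraps to 240 = 011110000
R = −(240) = -240 = 100010000
R = -240 − (-17) = -223 = 100100001

-223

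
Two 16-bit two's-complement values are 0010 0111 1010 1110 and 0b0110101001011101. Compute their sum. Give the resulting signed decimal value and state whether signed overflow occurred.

-28149; overflow

0010 0111 1010 1110 → 0010011110101110 = 10158 (signed)
0b0110101001011101 → 0110101001011101 = 27229 (signed)
  0010011110101110
+ 0110101001011101
= 1001001000001011
Result 1001001000001011: MSB = 1 → 37387 − 65536 = -28149.
Both addends are non-negative but the stored result is negative: signed overflow. The true value 10158 + 27229 = 37387 lies outside [-32768, 32767].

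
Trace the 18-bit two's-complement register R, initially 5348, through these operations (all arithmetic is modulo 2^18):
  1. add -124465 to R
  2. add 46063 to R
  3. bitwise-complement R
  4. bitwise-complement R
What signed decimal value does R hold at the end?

-73054

Start: R = 5348 = 000001010011100100.
R = 5348 + (-124465) = -119117 = 100010111010110011
R = -119117 + 46063 = -73054 = 101110001010100010
R = NOT 101110001010100010 = 010001110101011101 = 73053
R = NOT 010001110101011101 = 101110001010100010 = -73054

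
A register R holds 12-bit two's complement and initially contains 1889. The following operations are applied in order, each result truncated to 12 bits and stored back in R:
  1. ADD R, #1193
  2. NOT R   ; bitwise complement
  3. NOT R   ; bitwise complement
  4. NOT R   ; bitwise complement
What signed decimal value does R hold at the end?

1013

Start: R = 1889 = 011101100001.
R = 1889 + 1193 = 3082; wraps to -1014 = 110000001010
R = NOT 110000001010 = 001111110101 = 1013
R = NOT 001111110101 = 110000001010 = -1014
R = NOT 110000001010 = 001111110101 = 1013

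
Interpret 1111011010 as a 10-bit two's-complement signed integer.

MSB is 1, so the value is negative.
Invert: 0000100101. Add 1: 0000100110 = 38. So the value is −38.

-38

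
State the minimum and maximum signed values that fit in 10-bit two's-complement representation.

min = -512, max = 511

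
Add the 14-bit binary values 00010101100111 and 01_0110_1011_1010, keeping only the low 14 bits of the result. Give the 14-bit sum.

01110000100001

  00010101100111
+ 01011010111010
= 01110000100001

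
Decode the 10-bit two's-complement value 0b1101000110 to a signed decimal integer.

-186

MSB is 1, so the value is negative.
Unsigned reading: 838. Subtract 2^10 = 1024: 838 − 1024 = -186.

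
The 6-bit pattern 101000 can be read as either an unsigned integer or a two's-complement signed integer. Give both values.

unsigned = 40, signed = -24

Unsigned: 101000 = 40.
Signed: MSB=1 → 40 − 64 = -24.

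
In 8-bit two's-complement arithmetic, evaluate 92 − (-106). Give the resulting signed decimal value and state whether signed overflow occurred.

92 → 01011100
-106 → 10010110
Subtract via negate-and-add: invert 10010110 + 1 = 01101010 (i.e. 106).
  01011100
+ 01101010
= 11000110
Result 11000110: MSB = 1 → 198 − 256 = -58.
Both addends (after negating the subtrahend) are non-negative but the stored result is negative: signed overflow. The true value 92 − (-106) = 198 lies outside [-128, 127].

-58; overflow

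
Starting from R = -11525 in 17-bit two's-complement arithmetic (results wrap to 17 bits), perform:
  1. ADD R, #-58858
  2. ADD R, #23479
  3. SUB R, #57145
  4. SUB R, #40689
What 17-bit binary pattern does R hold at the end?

11100101010011110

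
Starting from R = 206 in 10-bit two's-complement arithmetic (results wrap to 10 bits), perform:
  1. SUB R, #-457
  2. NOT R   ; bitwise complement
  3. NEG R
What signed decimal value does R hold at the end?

Start: R = 206 = 0011001110.
R = 206 − (-457) = 663; wraps to -361 = 1010010111
R = NOT 1010010111 = 0101101000 = 360
R = −(360) = -360 = 1010011000

-360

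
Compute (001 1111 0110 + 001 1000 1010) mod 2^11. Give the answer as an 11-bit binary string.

01110000000

  00111110110
+ 00110001010
= 01110000000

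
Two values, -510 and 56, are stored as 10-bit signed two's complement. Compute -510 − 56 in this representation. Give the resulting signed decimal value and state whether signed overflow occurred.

-510 → 1000000010
56 → 0000111000
Subtract via negate-and-add: invert 0000111000 + 1 = 1111001000 (i.e. -56).
  1000000010
+ 1111001000
= 0111001010  (discard carry-out 1)
Result 0111001010: MSB = 0 → value 458.
Both addends (after negating the subtrahend) are negative but the stored result is non-negative: signed overflow. The true value -510 − 56 = -566 lies outside [-512, 511].

458; overflow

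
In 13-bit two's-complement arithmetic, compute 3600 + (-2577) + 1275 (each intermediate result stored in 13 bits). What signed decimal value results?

3600 + (-2577) = 1023 (0001111111111)
1023 + 1275 = 2298 (0100011111010)

2298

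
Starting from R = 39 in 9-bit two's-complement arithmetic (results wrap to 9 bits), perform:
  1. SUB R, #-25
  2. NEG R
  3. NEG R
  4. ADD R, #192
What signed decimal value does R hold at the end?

Start: R = 39 = 000100111.
R = 39 − (-25) = 64 = 001000000
R = −(64) = -64 = 111000000
R = −(-64) = 64 = 001000000
R = 64 + 192 = 256; wraps to -256 = 100000000

-256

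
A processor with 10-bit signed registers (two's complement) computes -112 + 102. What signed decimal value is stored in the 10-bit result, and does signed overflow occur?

-10; no overflow

-112 → 1110010000
102 → 0001100110
  1110010000
+ 0001100110
= 1111110110
Result 1111110110: MSB = 1 → 1014 − 1024 = -10.
Addends have opposite signs, so signed overflow cannot occur.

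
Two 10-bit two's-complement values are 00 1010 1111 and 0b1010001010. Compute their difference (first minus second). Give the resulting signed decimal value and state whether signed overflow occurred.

00 1010 1111 → 0010101111 = 175 (signed)
0b1010001010 → 1010001010 = -374 (signed)
Subtract via negate-and-add: invert 1010001010 + 1 = 0101110110 (i.e. 374).
  0010101111
+ 0101110110
= 1000100101
Result 1000100101: MSB = 1 → 549 − 1024 = -475.
Both addends (after negating the subtrahend) are non-negative but the stored result is negative: signed overflow. The true value 175 − (-374) = 549 lies outside [-512, 511].

-475; overflow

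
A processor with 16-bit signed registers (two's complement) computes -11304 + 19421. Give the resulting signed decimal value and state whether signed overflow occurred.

-11304 → 1101001111011000
19421 → 0100101111011101
  1101001111011000
+ 0100101111011101
= 0001111110110101  (discard carry-out 1)
Result 0001111110110101: MSB = 0 → value 8117.
Addends have opposite signs, so signed overflow cannot occur.

8117; no overflow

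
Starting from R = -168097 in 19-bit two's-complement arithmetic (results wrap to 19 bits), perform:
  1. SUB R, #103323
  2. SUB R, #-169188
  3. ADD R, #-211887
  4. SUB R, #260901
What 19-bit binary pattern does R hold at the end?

Start: R = -168097 = 1010110111101011111.
R = -168097 − 103323 = -271420; wraps to 252868 = 0111101101111000100
R = 252868 − (-169188) = 422056; wraps to -102232 = 1100111000010101000
R = -102232 + (-211887) = -314119; wraps to 210169 = 0110011010011111001
R = 210169 − 260901 = -50732 = 1110011100111010100

1110011100111010100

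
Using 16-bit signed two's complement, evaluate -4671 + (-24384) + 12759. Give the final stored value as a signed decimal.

-4671 + (-24384) = -29055 (1000111010000001)
-29055 + 12759 = -16296 (1100000001011000)

-16296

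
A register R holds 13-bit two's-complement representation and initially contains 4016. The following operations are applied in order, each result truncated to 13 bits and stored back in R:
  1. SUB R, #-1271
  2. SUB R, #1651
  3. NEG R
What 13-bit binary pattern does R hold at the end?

Start: R = 4016 = 0111110110000.
R = 4016 − (-1271) = 5287; wraps to -2905 = 1010010100111
R = -2905 − 1651 = -4556; wraps to 3636 = 0111000110100
R = −(3636) = -3636 = 1000111001100

1000111001100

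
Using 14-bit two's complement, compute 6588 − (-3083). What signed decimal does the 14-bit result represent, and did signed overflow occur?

6588 → 01100110111100
-3083 → 11001111110101
Subtract via negate-and-add: invert 11001111110101 + 1 = 00110000001011 (i.e. 3083).
  01100110111100
+ 00110000001011
= 10010111000111
Result 10010111000111: MSB = 1 → 9671 − 16384 = -6713.
Both addends (after negating the subtrahend) are non-negative but the stored result is negative: signed overflow. The true value 6588 − (-3083) = 9671 lies outside [-8192, 8191].

-6713; overflow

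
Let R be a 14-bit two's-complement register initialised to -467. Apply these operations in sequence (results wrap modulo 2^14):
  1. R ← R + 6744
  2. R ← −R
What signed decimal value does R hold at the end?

-6277

Start: R = -467 = 11111000101101.
R = -467 + 6744 = 6277 = 01100010000101
R = −(6277) = -6277 = 10011101111011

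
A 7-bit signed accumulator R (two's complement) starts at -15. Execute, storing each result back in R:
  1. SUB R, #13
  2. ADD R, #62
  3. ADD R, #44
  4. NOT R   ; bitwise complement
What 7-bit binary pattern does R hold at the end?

0110001

Start: R = -15 = 1110001.
R = -15 − 13 = -28 = 1100100
R = -28 + 62 = 34 = 0100010
R = 34 + 44 = 78; wraps to -50 = 1001110
R = NOT 1001110 = 0110001 = 49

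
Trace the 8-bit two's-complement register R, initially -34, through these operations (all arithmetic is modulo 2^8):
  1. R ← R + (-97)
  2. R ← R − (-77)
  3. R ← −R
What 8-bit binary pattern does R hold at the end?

Start: R = -34 = 11011110.
R = -34 + (-97) = -131; wraps to 125 = 01111101
R = 125 − (-77) = 202; wraps to -54 = 11001010
R = −(-54) = 54 = 00110110

00110110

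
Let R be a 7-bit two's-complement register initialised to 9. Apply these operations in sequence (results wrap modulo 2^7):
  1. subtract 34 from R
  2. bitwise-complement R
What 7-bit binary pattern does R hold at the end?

0011000

Start: R = 9 = 0001001.
R = 9 − 34 = -25 = 1100111
R = NOT 1100111 = 0011000 = 24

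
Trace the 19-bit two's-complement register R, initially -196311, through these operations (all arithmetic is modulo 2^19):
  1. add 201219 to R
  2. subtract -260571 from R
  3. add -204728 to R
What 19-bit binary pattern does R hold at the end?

0001110110101001111

Start: R = -196311 = 1010000000100101001.
R = -196311 + 201219 = 4908 = 0000001001100101100
R = 4908 − (-260571) = 265479; wraps to -258809 = 1000000110100000111
R = -258809 + (-204728) = -463537; wraps to 60751 = 0001110110101001111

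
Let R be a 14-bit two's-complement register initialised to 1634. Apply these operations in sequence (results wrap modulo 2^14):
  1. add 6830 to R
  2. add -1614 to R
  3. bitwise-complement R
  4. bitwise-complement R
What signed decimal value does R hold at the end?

Start: R = 1634 = 00011001100010.
R = 1634 + 6830 = 8464; wraps to -7920 = 10000100010000
R = -7920 + (-1614) = -9534; wraps to 6850 = 01101011000010
R = NOT 01101011000010 = 10010100111101 = -6851
R = NOT 10010100111101 = 01101011000010 = 6850

6850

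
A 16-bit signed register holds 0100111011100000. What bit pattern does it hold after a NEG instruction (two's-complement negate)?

1011000100100000

Invert: 1011000100011111. Add 1: 1011000100100000.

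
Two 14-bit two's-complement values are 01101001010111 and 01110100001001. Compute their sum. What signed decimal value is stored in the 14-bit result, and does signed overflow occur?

-2208; overflow

01101001010111 = 6743 (signed)
01110100001001 = 7433 (signed)
  01101001010111
+ 01110100001001
= 11011101100000
Result 11011101100000: MSB = 1 → 14176 − 16384 = -2208.
Both addends are non-negative but the stored result is negative: signed overflow. The true value 6743 + 7433 = 14176 lies outside [-8192, 8191].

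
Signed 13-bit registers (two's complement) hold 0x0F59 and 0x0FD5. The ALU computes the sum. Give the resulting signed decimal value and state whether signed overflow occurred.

0x0F59 = 0111101011001 = 3929 (signed)
0x0FD5 = 0111111010101 = 4053 (signed)
  0111101011001
+ 0111111010101
= 1111100101110
Result 1111100101110: MSB = 1 → 7982 − 8192 = -210.
Both addends are non-negative but the stored result is negative: signed overflow. The true value 3929 + 4053 = 7982 lies outside [-4096, 4095].

-210; overflow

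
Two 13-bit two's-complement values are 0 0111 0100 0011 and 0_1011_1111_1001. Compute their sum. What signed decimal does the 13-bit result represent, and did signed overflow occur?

0 0111 0100 0011 → 0011101000011 = 1859 (signed)
0_1011_1111_1001 → 0101111111001 = 3065 (signed)
  0011101000011
+ 0101111111001
= 1001100111100
Result 1001100111100: MSB = 1 → 4924 − 8192 = -3268.
Both addends are non-negative but the stored result is negative: signed overflow. The true value 1859 + 3065 = 4924 lies outside [-4096, 4095].

-3268; overflow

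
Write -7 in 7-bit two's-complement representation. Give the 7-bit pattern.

1111001

|-7| = 7 = 0000111 in 7 bits.
Invert the bits: 1111000. Add 1: 1111001.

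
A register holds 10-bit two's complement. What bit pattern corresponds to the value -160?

1101100000

|-160| = 160 = 0010100000 in 10 bits.
Invert the bits: 1101011111. Add 1: 1101100000.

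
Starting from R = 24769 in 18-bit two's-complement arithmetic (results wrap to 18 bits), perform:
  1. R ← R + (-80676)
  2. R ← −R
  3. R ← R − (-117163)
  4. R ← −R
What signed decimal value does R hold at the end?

89074

Start: R = 24769 = 000110000011000001.
R = 24769 + (-80676) = -55907 = 110010010110011101
R = −(-55907) = 55907 = 001101101001100011
R = 55907 − (-117163) = 173070; wraps to -89074 = 101010010000001110
R = −(-89074) = 89074 = 010101101111110010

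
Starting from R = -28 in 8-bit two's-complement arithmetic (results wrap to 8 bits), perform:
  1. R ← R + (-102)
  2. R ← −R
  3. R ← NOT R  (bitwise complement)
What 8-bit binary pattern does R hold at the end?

01111101

Start: R = -28 = 11100100.
R = -28 + (-102) = -130; wraps to 126 = 01111110
R = −(126) = -126 = 10000010
R = NOT 10000010 = 01111101 = 125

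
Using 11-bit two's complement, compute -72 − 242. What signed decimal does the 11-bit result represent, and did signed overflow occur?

-72 → 11110111000
242 → 00011110010
Subtract via negate-and-add: invert 00011110010 + 1 = 11100001110 (i.e. -242).
  11110111000
+ 11100001110
= 11011000110  (discard carry-out 1)
Result 11011000110: MSB = 1 → 1734 − 2048 = -314.
Both addends (after negating the subtrahend) are negative and so is the stored result: no signed overflow.

-314; no overflow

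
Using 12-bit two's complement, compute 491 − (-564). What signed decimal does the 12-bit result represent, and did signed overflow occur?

1055; no overflow

491 → 000111101011
-564 → 110111001100
Subtract via negate-and-add: invert 110111001100 + 1 = 001000110100 (i.e. 564).
  000111101011
+ 001000110100
= 010000011111
Result 010000011111: MSB = 0 → value 1055.
Both addends (after negating the subtrahend) are non-negative and so is the stored result: no signed overflow.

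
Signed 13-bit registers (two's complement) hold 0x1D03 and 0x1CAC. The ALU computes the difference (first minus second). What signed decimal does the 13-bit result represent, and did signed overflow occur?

0x1D03 = 1110100000011 = -765 (signed)
0x1CAC = 1110010101100 = -852 (signed)
Subtract via negate-and-add: invert 1110010101100 + 1 = 0001101010100 (i.e. 852).
  1110100000011
+ 0001101010100
= 0000001010111  (discard carry-out 1)
Result 0000001010111: MSB = 0 → value 87.
Addends (after negating the subtrahend) have opposite signs, so signed overflow cannot occur.

87; no overflow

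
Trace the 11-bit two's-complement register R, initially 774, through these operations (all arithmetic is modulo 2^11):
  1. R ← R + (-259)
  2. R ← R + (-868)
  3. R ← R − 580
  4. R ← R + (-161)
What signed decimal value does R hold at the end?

Start: R = 774 = 01100000110.
R = 774 + (-259) = 515 = 01000000011
R = 515 + (-868) = -353 = 11010011111
R = -353 − 580 = -933 = 10001011011
R = -933 + (-161) = -1094; wraps to 954 = 01110111010

954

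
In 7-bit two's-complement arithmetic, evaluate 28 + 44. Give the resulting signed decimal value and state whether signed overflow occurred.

28 → 0011100
44 → 0101100
  0011100
+ 0101100
= 1001000
Result 1001000: MSB = 1 → 72 − 128 = -56.
Both addends are non-negative but the stored result is negative: signed overflow. The true value 28 + 44 = 72 lies outside [-64, 63].

-56; overflow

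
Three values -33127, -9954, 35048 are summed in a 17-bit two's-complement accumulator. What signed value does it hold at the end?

-33127 + (-9954) = -43081 (10101011110110111)
-43081 + 35048 = -8033 (11110000010011111)

-8033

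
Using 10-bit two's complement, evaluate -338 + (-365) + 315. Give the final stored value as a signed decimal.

-388

-338 + (-365) = -703 → wraps to 321 (0101000001)
321 + 315 = 636 → wraps to -388 (1001111100)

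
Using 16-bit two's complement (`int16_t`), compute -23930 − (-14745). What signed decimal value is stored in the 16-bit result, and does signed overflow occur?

-9185; no overflow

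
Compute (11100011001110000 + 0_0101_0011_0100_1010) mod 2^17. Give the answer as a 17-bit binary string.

  11100011001110000
+ 00101001101001010
= 00001100110111010  (discard carry-out 1)

00001100110111010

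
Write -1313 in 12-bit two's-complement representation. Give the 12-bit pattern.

101011011111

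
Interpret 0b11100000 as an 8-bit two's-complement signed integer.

-32

MSB is 1, so the value is negative.
Invert: 00011111. Add 1: 00100000 = 32. So the value is −32.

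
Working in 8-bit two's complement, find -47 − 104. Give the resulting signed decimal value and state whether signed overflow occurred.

-47 → 11010001
104 → 01101000
Subtract via negate-and-add: invert 01101000 + 1 = 10011000 (i.e. -104).
  11010001
+ 10011000
= 01101001  (discard carry-out 1)
Result 01101001: MSB = 0 → value 105.
Both addends (after negating the subtrahend) are negative but the stored result is non-negative: signed overflow. The true value -47 − 104 = -151 lies outside [-128, 127].

105; overflow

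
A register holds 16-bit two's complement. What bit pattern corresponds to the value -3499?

1111001001010101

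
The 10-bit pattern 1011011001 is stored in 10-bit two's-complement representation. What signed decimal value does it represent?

MSB is 1, so the value is negative.
Invert: 0100100110. Add 1: 0100100111 = 295. So the value is −295.

-295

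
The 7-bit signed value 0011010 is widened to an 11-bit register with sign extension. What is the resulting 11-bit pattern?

00000011010

MSB of 0011010 is 0; replicate it into the new high bits.
0000|0011010 → 00000011010 (still 26).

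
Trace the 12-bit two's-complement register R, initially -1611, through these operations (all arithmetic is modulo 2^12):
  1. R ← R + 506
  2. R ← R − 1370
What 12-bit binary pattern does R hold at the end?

011001010101

Start: R = -1611 = 100110110101.
R = -1611 + 506 = -1105 = 101110101111
R = -1105 − 1370 = -2475; wraps to 1621 = 011001010101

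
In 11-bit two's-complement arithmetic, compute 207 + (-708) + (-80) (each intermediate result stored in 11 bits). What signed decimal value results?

-581

207 + (-708) = -501 (11000001011)
-501 + (-80) = -581 (10110111011)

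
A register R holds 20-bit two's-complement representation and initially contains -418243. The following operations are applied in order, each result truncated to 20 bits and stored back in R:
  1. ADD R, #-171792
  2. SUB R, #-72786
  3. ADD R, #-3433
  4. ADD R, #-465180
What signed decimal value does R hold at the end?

62714

Start: R = -418243 = 10011001111000111101.
R = -418243 + (-171792) = -590035; wraps to 458541 = 01101111111100101101
R = 458541 − (-72786) = 531327; wraps to -517249 = 10000001101101111111
R = -517249 + (-3433) = -520682 = 10000000111000010110
R = -520682 + (-465180) = -985862; wraps to 62714 = 00001111010011111010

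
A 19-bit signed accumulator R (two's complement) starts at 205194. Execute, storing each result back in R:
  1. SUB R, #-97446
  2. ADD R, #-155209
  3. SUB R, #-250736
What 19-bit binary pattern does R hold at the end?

1100001001101010111

Start: R = 205194 = 0110010000110001010.
R = 205194 − (-97446) = 302640; wraps to -221648 = 1001001111000110000
R = -221648 + (-155209) = -376857; wraps to 147431 = 0100011111111100111
R = 147431 − (-250736) = 398167; wraps to -126121 = 1100001001101010111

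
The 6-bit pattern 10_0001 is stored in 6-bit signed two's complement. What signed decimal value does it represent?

MSB is 1, so the value is negative.
Invert: 011110. Add 1: 011111 = 31. So the value is −31.

-31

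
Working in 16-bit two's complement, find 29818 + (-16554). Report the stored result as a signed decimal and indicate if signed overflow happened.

13264; no overflow

29818 → 0111010001111010
-16554 → 1011111101010110
  0111010001111010
+ 1011111101010110
= 0011001111010000  (discard carry-out 1)
Result 0011001111010000: MSB = 0 → value 13264.
Addends have opposite signs, so signed overflow cannot occur.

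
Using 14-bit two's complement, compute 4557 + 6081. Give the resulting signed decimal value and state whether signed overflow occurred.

4557 → 01000111001101
6081 → 01011111000001
  01000111001101
+ 01011111000001
= 10100110001110
Result 10100110001110: MSB = 1 → 10638 − 16384 = -5746.
Both addends are non-negative but the stored result is negative: signed overflow. The true value 4557 + 6081 = 10638 lies outside [-8192, 8191].

-5746; overflow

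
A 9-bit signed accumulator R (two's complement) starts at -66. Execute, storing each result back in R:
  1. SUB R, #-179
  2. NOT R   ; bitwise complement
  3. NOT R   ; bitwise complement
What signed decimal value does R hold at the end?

Start: R = -66 = 110111110.
R = -66 − (-179) = 113 = 001110001
R = NOT 001110001 = 110001110 = -114
R = NOT 110001110 = 001110001 = 113

113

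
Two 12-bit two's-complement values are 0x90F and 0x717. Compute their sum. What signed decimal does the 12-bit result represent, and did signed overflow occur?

0x90F = 100100001111 = -1777 (signed)
0x717 = 011100010111 = 1815 (signed)
  100100001111
+ 011100010111
= 000000100110  (discard carry-out 1)
Result 000000100110: MSB = 0 → value 38.
Addends have opposite signs, so signed overflow cannot occur.

38; no overflow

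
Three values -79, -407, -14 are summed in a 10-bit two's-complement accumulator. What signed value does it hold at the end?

-500

-79 + (-407) = -486 (1000011010)
-486 + (-14) = -500 (1000001100)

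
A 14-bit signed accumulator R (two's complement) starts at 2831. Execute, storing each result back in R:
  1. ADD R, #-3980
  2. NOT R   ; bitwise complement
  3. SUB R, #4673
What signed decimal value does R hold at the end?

Start: R = 2831 = 00101100001111.
R = 2831 + (-3980) = -1149 = 11101110000011
R = NOT 11101110000011 = 00010001111100 = 1148
R = 1148 − 4673 = -3525 = 11001000111011

-3525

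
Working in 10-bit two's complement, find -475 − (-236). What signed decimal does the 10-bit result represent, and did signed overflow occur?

-239; no overflow

-475 → 1000100101
-236 → 1100010100
Subtract via negate-and-add: invert 1100010100 + 1 = 0011101100 (i.e. 236).
  1000100101
+ 0011101100
= 1100010001
Result 1100010001: MSB = 1 → 785 − 1024 = -239.
Addends (after negating the subtrahend) have opposite signs, so signed overflow cannot occur.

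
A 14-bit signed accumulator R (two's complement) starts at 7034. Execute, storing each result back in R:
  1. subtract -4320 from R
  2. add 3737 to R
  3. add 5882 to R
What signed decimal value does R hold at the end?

4589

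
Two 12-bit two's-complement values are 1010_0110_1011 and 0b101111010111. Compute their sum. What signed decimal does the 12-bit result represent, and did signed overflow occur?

1602; overflow

1010_0110_1011 → 101001101011 = -1429 (signed)
0b101111010111 → 101111010111 = -1065 (signed)
  101001101011
+ 101111010111
= 011001000010  (discard carry-out 1)
Result 011001000010: MSB = 0 → value 1602.
Both addends are negative but the stored result is non-negative: signed overflow. The true value -1429 + (-1065) = -2494 lies outside [-2048, 2047].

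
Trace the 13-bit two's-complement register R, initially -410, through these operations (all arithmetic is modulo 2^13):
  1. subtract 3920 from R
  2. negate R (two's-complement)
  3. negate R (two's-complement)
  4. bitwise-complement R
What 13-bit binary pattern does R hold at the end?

Start: R = -410 = 1111001100110.
R = -410 − 3920 = -4330; wraps to 3862 = 0111100010110
R = −(3862) = -3862 = 1000011101010
R = −(-3862) = 3862 = 0111100010110
R = NOT 0111100010110 = 1000011101001 = -3863

1000011101001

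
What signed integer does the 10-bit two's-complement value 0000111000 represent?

56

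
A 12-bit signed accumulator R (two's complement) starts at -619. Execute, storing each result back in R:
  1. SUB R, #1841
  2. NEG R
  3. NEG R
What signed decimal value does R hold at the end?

Start: R = -619 = 110110010101.
R = -619 − 1841 = -2460; wraps to 1636 = 011001100100
R = −(1636) = -1636 = 100110011100
R = −(-1636) = 1636 = 011001100100

1636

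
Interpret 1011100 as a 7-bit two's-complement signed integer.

MSB is 1, so the value is negative.
Unsigned reading: 92. Subtract 2^7 = 128: 92 − 128 = -36.

-36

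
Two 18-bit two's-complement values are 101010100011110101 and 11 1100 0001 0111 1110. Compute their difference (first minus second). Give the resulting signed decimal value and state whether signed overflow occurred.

101010100011110101 = -87819 (signed)
11 1100 0001 0111 1110 → 111100000101111110 = -16002 (signed)
Subtract via negate-and-add: invert 111100000101111110 + 1 = 000011111010000010 (i.e. 16002).
  101010100011110101
+ 000011111010000010
= 101110011101110111
Result 101110011101110111: MSB = 1 → 190327 − 262144 = -71817.
Addends (after negating the subtrahend) have opposite signs, so signed overflow cannot occur.

-71817; no overflow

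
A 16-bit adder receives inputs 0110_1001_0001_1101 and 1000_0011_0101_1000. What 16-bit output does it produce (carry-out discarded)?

  0110100100011101
+ 1000001101011000
= 1110110001110101

1110110001110101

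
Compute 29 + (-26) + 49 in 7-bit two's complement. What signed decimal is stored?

52

29 + (-26) = 3 (0000011)
3 + 49 = 52 (0110100)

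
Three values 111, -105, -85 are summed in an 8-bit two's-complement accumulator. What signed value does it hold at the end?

111 + (-105) = 6 (00000110)
6 + (-85) = -79 (10110001)

-79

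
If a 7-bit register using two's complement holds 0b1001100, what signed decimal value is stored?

MSB is 1, so the value is negative.
Invert: 0110011. Add 1: 0110100 = 52. So the value is −52.

-52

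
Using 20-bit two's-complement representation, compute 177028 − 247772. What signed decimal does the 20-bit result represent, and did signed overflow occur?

177028 → 00101011001110000100
247772 → 00111100011111011100
Subtract via negate-and-add: invert 00111100011111011100 + 1 = 11000011100000100100 (i.e. -247772).
  00101011001110000100
+ 11000011100000100100
= 11101110101110101000
Result 11101110101110101000: MSB = 1 → 977832 − 1048576 = -70744.
Addends (after negating the subtrahend) have opposite signs, so signed overflow cannot occur.

-70744; no overflow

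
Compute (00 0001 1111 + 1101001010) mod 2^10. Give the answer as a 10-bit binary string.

  0000011111
+ 1101001010
= 1101101001

1101101001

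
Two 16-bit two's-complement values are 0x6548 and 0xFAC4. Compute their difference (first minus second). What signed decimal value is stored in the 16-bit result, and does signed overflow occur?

27268; no overflow

0x6548 = 0110010101001000 = 25928 (signed)
0xFAC4 = 1111101011000100 = -1340 (signed)
Subtract via negate-and-add: invert 1111101011000100 + 1 = 0000010100111100 (i.e. 1340).
  0110010101001000
+ 0000010100111100
= 0110101010000100
Result 0110101010000100: MSB = 0 → value 27268.
Both addends (after negating the subtrahend) are non-negative and so is the stored result: no signed overflow.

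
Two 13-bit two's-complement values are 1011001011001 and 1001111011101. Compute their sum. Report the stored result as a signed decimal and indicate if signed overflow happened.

1011001011001 = -2471 (signed)
1001111011101 = -3107 (signed)
  1011001011001
+ 1001111011101
= 0101000110110  (discard carry-out 1)
Result 0101000110110: MSB = 0 → value 2614.
Both addends are negative but the stored result is non-negative: signed overflow. The true value -2471 + (-3107) = -5578 lies outside [-4096, 4095].

2614; overflow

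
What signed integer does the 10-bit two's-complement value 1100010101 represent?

MSB is 1, so the value is negative.
Invert: 0011101010. Add 1: 0011101011 = 235. So the value is −235.

-235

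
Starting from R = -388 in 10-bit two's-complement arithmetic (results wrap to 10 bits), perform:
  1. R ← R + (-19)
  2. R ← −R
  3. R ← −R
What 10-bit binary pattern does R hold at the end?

Start: R = -388 = 1001111100.
R = -388 + (-19) = -407 = 1001101001
R = −(-407) = 407 = 0110010111
R = −(407) = -407 = 1001101001

1001101001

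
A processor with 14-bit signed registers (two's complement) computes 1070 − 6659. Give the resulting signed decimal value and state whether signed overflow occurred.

-5589; no overflow

1070 → 00010000101110
6659 → 01101000000011
Subtract via negate-and-add: invert 01101000000011 + 1 = 10010111111101 (i.e. -6659).
  00010000101110
+ 10010111111101
= 10101000101011
Result 10101000101011: MSB = 1 → 10795 − 16384 = -5589.
Addends (after negating the subtrahend) have opposite signs, so signed overflow cannot occur.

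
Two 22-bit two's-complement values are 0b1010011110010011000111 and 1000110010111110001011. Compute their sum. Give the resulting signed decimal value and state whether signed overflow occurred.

857170; overflow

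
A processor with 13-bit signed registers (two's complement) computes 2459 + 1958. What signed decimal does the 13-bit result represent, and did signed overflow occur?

-3775; overflow

2459 → 0100110011011
1958 → 0011110100110
  0100110011011
+ 0011110100110
= 1000101000001
Result 1000101000001: MSB = 1 → 4417 − 8192 = -3775.
Both addends are non-negative but the stored result is negative: signed overflow. The true value 2459 + 1958 = 4417 lies outside [-4096, 4095].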